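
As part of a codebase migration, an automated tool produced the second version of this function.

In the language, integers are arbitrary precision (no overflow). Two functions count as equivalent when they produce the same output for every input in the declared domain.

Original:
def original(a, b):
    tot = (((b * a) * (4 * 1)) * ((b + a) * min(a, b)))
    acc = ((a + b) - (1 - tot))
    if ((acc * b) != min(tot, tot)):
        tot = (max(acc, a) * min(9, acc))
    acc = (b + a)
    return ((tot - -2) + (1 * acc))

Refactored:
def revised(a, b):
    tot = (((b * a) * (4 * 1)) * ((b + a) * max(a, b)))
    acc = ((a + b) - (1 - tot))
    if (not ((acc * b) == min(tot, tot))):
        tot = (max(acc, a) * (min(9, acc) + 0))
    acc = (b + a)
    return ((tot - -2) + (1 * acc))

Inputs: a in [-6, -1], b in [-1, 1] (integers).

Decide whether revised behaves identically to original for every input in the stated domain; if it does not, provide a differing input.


There is a counterexample at a=-6, b=-1: 8995 on one side, 1435 on the other.
original: tot = 1008; acc = 1000; ((acc * b) != min(tot, tot)) -> true; tot = 9000; acc = -7; return 8995
revised: tot = 168; acc = 160; (not ((acc * b) == min(tot, tot))) -> true; tot = 1440; acc = -7; return 1435
verdict: not equivalent; witness: a=-6, b=-1


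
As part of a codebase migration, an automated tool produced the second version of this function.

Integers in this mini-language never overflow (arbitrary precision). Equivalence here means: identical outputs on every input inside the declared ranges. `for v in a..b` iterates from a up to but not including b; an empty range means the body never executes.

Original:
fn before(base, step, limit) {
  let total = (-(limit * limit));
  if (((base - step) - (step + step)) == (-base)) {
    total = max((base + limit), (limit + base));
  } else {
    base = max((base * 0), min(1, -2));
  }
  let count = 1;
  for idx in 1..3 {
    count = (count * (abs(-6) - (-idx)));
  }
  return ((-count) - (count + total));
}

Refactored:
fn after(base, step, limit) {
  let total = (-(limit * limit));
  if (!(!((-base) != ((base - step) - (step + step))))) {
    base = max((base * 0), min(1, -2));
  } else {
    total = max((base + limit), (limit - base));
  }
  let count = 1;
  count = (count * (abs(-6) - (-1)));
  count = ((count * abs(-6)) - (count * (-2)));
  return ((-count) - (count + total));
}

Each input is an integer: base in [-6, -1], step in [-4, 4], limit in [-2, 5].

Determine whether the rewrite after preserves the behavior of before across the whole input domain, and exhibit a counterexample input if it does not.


Run the pair on base=-6, step=-4, limit=-2.
before: total := -4 | (((base - step) - (step + step)) == (-base)): true | total := -8 | count := 1 | iter idx=1: | count := 7 | iter idx=2: | count := 56 | result -104
after: total := -4 | (!(!((-base) != ((base - step) - (step + step))))): false | total := 4 | count := 1 | count := 7 | count := 56 | result -116
-104 and -116 differ, so these are not the same function on this domain.
verdict: not equivalent; witness: base=-6, step=-4, limit=-2


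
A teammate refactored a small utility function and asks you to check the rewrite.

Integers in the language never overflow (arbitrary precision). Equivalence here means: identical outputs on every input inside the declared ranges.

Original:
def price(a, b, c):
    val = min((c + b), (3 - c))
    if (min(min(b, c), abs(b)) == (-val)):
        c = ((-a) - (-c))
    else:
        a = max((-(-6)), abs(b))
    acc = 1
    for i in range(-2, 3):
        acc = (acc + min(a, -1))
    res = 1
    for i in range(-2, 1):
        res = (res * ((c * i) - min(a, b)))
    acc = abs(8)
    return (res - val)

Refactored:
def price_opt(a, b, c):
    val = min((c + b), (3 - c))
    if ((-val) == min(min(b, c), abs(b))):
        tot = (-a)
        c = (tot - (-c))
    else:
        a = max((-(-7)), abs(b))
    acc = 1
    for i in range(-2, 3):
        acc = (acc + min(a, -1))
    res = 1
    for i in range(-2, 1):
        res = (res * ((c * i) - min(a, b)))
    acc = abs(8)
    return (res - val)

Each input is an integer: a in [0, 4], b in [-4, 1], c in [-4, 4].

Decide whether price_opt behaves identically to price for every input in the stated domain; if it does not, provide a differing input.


The edit looks behavioral (`-6` became `-7`), but over these ranges it never changes the outcome.
Tracing a=3, b=0, c=-1: price: val=-1, then (min(min(b, c), abs(b)) == (-val)) is false, then a=6, then acc=1, then (i=-2), then acc=0, then (i=-1), then acc=-1, then (i=0), then acc=-2, then (i=1), then acc=-3, then (i=2), then acc=-4, then res=1, then (i=-2), then res=2, then (i=-1), then res=2, then (i=0), then res=0, then acc=8, then returns 1 | price_opt: val=-1, then ((-val) == min(min(b, c), abs(b))) is false, then a=7, then acc=1, then (i=-2), then acc=0, then (i=-1), then acc=-1, then (i=0), then acc=-2, then (i=1), then acc=-3, then (i=2), then acc=-4, then res=1, then (i=-2), then res=2, then (i=-1), then res=2, then (i=0), then res=0, then acc=8, then returns 1 — matching result 1.
Across all 270 domain points the two functions coincide.
verdict: equivalent


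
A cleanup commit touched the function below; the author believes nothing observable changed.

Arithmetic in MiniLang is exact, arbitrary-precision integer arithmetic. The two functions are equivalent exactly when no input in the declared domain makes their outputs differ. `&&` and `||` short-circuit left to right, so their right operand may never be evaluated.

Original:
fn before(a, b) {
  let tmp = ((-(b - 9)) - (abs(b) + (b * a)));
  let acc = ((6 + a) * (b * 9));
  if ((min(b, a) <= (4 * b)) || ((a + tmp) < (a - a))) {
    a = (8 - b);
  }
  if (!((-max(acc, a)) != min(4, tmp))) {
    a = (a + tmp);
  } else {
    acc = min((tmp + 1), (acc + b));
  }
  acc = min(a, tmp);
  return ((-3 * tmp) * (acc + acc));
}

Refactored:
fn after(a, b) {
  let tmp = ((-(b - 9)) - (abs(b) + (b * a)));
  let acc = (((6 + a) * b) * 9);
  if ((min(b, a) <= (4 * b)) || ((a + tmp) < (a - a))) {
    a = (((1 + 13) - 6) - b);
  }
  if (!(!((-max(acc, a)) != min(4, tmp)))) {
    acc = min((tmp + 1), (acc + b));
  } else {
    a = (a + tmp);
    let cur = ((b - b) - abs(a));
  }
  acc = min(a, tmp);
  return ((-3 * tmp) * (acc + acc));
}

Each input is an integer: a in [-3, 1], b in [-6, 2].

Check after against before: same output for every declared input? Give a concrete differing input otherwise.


Behavior is preserved: although min/max/abs usage differs; and local variable names differ; and constant usage differs; and arithmetic usage differs; and boolean connective usage differs; and statement counts differ, the outputs never diverge.
As a probe, take a=1, b=2: before runs tmp=3, then acc=126, then ((min(b, a) <= (4 * b)) || ((a + tmp) < (a - a))) is true, then a=6, then (!((-max(acc, a)) != min(4, tmp))) is false, then acc=4, then acc=3, then returns -54; after runs tmp=3, then acc=126, then ((min(b, a) <= (4 * b)) || ((a + tmp) < (a - a))) is true, then a=6, then (!(!((-max(acc, a)) != min(4, tmp)))) is true, then acc=4, then acc=3, then returns -54; both end at -54.
Checked all 45 inputs in the declared domain: the outputs agree on every one.
verdict: equivalent


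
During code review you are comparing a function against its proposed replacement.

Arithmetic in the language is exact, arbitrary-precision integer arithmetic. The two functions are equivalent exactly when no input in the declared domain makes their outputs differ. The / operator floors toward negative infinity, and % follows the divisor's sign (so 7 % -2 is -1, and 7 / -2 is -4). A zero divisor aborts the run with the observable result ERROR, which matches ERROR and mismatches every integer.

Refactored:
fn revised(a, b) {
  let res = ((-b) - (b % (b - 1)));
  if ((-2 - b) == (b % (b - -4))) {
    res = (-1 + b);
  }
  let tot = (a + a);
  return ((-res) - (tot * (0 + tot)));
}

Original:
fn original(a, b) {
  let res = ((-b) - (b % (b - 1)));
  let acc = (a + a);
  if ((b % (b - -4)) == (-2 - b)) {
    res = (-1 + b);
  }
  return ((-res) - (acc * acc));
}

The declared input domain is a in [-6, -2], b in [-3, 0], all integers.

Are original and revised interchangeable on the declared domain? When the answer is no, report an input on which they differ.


The two versions differ — the changes include constant usage differs, local variable names differ, arithmetic usage differs.
Spot check at a=-6, b=0 — original: res := 0 | acc := -12 | ((b % (b - -4)) == (-2 - b)): false | result -144. revised: res := 0 | ((-2 - b) == (b % (b - -4))): false | tot := -12 | result -144. Both give -144.
Every one of the 20 inputs gives matching results.
verdict: equivalent


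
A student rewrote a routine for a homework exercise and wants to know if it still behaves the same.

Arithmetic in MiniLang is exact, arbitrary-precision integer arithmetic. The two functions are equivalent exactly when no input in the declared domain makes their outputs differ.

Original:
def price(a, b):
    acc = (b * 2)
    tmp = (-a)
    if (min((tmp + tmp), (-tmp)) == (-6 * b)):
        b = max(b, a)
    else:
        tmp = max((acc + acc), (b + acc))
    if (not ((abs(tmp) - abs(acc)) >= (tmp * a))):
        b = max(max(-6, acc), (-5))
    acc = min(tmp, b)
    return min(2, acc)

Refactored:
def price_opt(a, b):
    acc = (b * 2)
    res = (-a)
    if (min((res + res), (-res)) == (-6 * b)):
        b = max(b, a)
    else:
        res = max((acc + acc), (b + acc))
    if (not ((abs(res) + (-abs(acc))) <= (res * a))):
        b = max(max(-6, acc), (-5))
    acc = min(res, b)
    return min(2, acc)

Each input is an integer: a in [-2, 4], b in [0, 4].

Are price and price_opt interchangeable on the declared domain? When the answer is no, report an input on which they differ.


Not equivalent: a=-2, b=1 separates them (1 vs 2).
price: acc=2, then tmp=2, then (min((tmp + tmp), (-tmp)) == (-6 * b)) is false, then tmp=4, then (not ((abs(tmp) - abs(acc)) >= (tmp * a))) is false, then acc=1, then returns 1
price_opt: acc=2, then res=2, then (min((res + res), (-res)) == (-6 * b)) is false, then res=4, then (not ((abs(res) + (-abs(acc))) <= (res * a))) is true, then b=2, then acc=2, then returns 2
verdict: not equivalent; witness: a=-2, b=1


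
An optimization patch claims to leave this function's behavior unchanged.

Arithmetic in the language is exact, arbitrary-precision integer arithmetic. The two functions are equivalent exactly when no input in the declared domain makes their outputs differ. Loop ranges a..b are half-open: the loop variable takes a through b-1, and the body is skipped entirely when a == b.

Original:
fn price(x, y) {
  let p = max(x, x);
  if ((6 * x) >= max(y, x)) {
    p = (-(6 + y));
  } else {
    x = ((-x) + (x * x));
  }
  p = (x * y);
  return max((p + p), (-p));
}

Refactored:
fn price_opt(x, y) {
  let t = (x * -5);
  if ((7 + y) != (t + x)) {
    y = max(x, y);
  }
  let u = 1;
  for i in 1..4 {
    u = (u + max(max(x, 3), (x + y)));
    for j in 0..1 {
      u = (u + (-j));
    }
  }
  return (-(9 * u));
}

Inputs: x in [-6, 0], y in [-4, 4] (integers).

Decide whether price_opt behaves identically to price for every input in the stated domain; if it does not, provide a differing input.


Take x=-6, y=-4.
price: p=-6, then ((6 * x) >= max(y, x)) is false, then x=42, then p=-168, then returns 168
price_opt: t=30, then ((7 + y) != (t + x)) is true, then y=-4, then u=1, then (i=1), then u=4, then (j=0), then u=4, then (i=2), then u=7, then (j=0), then u=7, then (i=3), then u=10, then (j=0), then u=10, then returns -90
168 vs -90 — the two versions disagree here.
verdict: not equivalent; witness: x=-6, y=-4


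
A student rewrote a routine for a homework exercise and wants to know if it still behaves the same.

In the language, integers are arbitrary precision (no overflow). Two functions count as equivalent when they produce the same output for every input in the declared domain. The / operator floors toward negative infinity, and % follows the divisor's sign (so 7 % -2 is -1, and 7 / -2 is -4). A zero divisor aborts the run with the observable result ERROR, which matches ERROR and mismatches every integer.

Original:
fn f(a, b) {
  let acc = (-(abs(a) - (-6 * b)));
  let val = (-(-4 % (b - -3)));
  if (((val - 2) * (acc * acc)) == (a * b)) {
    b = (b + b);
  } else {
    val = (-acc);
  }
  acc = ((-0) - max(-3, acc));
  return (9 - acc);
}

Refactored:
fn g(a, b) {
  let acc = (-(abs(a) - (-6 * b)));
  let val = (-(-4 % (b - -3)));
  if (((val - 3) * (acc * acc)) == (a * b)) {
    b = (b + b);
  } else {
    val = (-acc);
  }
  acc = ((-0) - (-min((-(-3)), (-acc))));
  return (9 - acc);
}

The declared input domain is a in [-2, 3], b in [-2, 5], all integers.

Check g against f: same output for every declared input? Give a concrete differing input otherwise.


Equivalent. Although `2` became `3`, no input in the stated domain can expose it.
Sweeping the whole domain (48 inputs) finds no disagreement.
Spot check at a=0, b=2 — f: acc becomes -12; next val becomes -1; next (((val - 2) * (acc * acc)) == (a * b)) evaluates to false; next val becomes 12; next acc becomes 3; next final value 6. g: acc becomes -12; next val becomes -1; next (((val - 3) * (acc * acc)) == (a * b)) evaluates to false; next val becomes 12; next acc becomes 3; next final value 6. Both give 6.
verdict: equivalent


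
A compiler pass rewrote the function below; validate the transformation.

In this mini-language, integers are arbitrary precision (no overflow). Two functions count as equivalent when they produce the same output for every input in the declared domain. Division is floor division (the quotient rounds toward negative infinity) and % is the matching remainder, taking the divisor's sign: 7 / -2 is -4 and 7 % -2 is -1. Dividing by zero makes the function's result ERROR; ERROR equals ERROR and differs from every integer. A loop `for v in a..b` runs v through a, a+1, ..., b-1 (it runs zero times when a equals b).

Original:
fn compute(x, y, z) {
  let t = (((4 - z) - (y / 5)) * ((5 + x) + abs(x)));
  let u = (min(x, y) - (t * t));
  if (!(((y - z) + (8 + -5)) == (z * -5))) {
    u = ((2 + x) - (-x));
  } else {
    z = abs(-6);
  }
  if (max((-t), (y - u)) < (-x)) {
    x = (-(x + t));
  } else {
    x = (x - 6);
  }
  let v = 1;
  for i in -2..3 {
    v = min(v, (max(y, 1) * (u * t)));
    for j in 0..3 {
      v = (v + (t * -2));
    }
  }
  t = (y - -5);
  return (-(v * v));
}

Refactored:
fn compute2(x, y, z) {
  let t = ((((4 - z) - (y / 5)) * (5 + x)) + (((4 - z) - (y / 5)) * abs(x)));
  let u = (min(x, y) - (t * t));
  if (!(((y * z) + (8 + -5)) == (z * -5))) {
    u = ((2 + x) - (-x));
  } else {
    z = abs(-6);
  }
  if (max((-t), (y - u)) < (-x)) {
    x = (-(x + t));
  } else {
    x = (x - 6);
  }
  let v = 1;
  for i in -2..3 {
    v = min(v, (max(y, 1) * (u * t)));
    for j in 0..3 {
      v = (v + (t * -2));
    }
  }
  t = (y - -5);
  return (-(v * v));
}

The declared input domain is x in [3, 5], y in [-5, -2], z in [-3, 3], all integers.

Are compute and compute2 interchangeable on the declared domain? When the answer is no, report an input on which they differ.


Input x=3, y=-4, z=-3: -6964321 from compute versus -468490967296 from compute2.
verdict: not equivalent; witness: x=3, y=-4, z=-3


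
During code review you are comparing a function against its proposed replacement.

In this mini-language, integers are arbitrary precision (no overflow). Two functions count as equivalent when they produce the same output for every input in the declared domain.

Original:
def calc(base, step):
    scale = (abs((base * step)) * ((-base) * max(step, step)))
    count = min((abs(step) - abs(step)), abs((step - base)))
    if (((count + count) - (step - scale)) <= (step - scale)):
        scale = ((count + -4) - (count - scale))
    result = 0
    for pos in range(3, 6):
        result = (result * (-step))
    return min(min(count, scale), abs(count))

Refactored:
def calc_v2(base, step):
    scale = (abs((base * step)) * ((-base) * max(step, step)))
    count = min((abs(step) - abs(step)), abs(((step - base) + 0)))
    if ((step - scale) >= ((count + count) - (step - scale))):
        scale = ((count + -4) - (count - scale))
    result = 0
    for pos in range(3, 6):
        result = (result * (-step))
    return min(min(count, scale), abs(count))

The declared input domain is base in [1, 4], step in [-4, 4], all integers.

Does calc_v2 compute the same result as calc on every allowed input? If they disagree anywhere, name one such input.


Side by side, the visible changes include: constant usage differs, plus comparison usage differs, plus arithmetic usage differs.
As a probe, take base=3, step=-1: calc runs scale = 9; count = 0; (((count + count) - (step - scale)) <= (step - scale)) -> false; result = 0; [pos=3]; result = 0; [pos=4]; result = 0; [pos=5]; result = 0; return 0; calc_v2 runs scale = 9; count = 0; ((step - scale) >= ((count + count) - (step - scale))) -> false; result = 0; [pos=3]; result = 0; [pos=4]; result = 0; [pos=5]; result = 0; return 0; both end at 0.
Across all 36 domain points the two functions coincide.
verdict: equivalent


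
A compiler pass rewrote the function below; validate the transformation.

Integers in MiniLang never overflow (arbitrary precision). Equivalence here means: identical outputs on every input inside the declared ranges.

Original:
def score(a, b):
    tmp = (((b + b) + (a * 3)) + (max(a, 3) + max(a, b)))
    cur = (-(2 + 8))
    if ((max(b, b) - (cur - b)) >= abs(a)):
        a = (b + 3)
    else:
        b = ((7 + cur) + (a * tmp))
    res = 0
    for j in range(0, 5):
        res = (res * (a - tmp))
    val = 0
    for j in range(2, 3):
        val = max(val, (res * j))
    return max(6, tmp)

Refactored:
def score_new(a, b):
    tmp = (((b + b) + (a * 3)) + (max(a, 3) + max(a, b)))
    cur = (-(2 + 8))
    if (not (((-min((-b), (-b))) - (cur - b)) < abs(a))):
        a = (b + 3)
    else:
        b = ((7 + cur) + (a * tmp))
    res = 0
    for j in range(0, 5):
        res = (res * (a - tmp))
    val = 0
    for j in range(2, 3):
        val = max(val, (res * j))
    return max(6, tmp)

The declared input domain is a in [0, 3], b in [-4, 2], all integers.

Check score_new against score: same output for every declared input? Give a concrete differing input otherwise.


Equivalent — the differences include comparison usage differs; boolean connective usage differs; min/max/abs usage differs, yet no declared input distinguishes the two.
As a probe, take a=1, b=-2: score runs tmp=3, then cur=-10, then ((max(b, b) - (cur - b)) >= abs(a)) is true, then a=1, then res=0, then (j=0), then res=0, then (j=1), then res=0, then (j=2), then res=0, then (j=3), then res=0, then (j=4), then res=0, then val=0, then (j=2), then val=0, then returns 6; score_new runs tmp=3, then cur=-10, then (not (((-min((-b), (-b))) - (cur - b)) < abs(a))) is true, then a=1, then res=0, then (j=0), then res=0, then (j=1), then res=0, then (j=2), then res=0, then (j=3), then res=0, then (j=4), then res=0, then val=0, then (j=2), then val=0, then returns 6; both end at 6.
Across all 28 domain points the two functions coincide.
verdict: equivalent


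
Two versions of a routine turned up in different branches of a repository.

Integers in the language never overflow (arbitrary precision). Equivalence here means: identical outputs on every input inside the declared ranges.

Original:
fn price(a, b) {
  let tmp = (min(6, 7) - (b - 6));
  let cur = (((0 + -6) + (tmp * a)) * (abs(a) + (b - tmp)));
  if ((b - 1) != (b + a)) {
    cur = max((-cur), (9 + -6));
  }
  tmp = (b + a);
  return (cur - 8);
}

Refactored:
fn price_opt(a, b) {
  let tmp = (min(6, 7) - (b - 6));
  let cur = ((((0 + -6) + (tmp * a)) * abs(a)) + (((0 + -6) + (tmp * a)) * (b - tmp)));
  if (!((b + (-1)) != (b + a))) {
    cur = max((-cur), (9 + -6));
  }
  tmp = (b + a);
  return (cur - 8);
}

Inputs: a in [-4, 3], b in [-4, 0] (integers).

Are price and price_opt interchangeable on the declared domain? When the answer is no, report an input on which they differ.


The rewrite breaks on a=-4, b=-4, where the results are -5 and 1112.
price: tmp=16, then cur=1120, then ((b - 1) != (b + a)) is true, then cur=3, then tmp=-8, then returns -5
price_opt: tmp=16, then cur=1120, then (!((b + (-1)) != (b + a))) is false, then tmp=-8, then returns 1112
verdict: not equivalent; witness: a=-4, b=-4


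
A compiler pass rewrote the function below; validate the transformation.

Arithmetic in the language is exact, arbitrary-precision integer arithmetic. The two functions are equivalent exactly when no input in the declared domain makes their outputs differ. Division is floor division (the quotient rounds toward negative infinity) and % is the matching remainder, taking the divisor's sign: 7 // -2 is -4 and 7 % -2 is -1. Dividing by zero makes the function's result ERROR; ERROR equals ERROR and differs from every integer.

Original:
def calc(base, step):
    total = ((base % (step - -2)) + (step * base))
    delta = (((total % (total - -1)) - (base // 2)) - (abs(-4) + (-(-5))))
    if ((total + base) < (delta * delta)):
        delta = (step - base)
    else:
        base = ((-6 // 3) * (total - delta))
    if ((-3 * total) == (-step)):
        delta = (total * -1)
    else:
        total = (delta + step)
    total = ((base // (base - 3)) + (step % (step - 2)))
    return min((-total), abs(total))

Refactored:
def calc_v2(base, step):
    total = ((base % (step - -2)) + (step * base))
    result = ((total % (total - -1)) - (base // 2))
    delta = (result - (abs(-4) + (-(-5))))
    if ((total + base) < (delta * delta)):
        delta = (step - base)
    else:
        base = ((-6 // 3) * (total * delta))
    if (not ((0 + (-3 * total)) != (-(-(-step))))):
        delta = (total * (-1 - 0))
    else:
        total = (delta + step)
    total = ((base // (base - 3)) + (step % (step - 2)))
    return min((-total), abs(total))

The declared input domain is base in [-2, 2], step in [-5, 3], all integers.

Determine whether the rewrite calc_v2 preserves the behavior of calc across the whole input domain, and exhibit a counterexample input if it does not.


Input base=-2, step=-3: 3 from calc versus 2 from calc_v2.
verdict: not equivalent; witness: base=-2, step=-3


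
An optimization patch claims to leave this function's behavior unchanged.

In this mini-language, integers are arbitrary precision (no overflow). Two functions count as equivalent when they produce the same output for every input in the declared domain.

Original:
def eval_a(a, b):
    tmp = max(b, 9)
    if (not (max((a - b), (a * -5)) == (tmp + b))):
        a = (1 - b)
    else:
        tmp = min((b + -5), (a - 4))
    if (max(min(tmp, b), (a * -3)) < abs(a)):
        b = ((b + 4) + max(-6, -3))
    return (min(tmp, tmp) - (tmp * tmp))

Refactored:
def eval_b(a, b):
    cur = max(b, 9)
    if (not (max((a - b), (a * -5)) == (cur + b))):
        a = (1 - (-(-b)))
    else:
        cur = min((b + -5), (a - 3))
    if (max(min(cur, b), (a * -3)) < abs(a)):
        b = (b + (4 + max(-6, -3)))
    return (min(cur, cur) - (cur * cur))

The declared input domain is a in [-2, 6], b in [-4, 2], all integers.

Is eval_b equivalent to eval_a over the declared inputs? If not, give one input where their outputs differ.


a=-2, b=1 yields -42 from eval_a but -30 from eval_b.
verdict: not equivalent; witness: a=-2, b=1


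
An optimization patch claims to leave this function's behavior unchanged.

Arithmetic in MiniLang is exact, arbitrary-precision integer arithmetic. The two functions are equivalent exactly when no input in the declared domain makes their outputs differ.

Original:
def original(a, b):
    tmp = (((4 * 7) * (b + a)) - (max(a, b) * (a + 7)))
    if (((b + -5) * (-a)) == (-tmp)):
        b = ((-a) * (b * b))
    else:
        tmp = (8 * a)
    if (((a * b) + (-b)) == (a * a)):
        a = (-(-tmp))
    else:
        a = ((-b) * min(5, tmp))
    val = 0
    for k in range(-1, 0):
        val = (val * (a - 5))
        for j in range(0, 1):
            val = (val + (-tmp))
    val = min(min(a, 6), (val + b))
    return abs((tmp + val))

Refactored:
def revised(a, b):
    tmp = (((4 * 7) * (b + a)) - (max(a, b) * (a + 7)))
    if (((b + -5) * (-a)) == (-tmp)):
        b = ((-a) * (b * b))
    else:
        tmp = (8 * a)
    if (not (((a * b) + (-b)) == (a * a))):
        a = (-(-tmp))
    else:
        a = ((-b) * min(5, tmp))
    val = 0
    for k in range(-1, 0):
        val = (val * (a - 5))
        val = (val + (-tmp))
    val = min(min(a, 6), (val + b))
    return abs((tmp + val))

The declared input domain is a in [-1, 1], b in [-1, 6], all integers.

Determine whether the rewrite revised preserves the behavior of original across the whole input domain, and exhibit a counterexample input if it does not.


Evaluate both at a=-1, b=0.
original: tmp becomes -28; next (((b + -5) * (-a)) == (-tmp)) evaluates to false; next tmp becomes -8; next (((a * b) + (-b)) == (a * a)) evaluates to false; next a becomes 0; next val becomes 0; next at k=-1:; next val becomes 0; next at j=0:; next val becomes 8; next val becomes 0; next final value 8
revised: tmp becomes -28; next (((b + -5) * (-a)) == (-tmp)) evaluates to false; next tmp becomes -8; next (not (((a * b) + (-b)) == (a * a))) evaluates to true; next a becomes -8; next val becomes 0; next at k=-1:; next val becomes 0; next val becomes 8; next val becomes -8; next final value 16
8 != 16, so the rewrite changes behavior.
verdict: not equivalent; witness: a=-1, b=0


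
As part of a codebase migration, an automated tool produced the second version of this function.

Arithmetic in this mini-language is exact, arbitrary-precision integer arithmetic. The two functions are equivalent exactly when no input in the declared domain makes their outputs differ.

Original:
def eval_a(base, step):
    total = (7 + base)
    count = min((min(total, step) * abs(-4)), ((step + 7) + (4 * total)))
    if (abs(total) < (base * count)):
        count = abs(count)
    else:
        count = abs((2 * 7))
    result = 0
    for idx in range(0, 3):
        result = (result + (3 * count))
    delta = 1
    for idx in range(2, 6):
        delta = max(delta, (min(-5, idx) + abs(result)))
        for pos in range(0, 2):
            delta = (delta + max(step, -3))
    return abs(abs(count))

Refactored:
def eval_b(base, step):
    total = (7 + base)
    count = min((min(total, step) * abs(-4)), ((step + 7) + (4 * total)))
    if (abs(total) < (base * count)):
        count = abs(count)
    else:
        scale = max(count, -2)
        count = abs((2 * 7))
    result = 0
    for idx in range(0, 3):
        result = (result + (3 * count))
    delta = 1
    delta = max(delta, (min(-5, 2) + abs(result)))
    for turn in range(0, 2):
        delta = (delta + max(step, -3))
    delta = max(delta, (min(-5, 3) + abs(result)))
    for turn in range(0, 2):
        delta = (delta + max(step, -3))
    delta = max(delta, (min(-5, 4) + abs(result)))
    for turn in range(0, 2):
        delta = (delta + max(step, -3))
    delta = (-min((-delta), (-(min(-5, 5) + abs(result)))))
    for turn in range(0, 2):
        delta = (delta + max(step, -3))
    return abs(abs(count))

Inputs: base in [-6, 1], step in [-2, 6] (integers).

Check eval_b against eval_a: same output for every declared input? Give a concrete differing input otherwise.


Behavior is preserved: although constant usage differs; and min/max/abs usage differs; and loop structure differs; and arithmetic usage differs; and local variable names differ; and statement counts differ, the outputs never diverge.
Tracing base=-2, step=-2: eval_a: total := 5 | count := -8 | (abs(total) < (base * count)): true | count := 8 | result := 0 | iter idx=0: | result := 24 | iter idx=1: | result := 48 | iter idx=2: | result := 72 | delta := 1 | iter idx=2: | delta := 67 | iter pos=0: | delta := 65 | iter pos=1: | delta := 63 | iter idx=3: | delta := 67 | iter pos=0: | delta := 65 | iter pos=1: | delta := 63 | iter idx=4: | delta := 67 | iter pos=0: | delta := 65 | iter pos=1: | delta := 63 | iter idx=5: | delta := 67 | iter pos=0: | delta := 65 | iter pos=1: | delta := 63 | result 8 | eval_b: total := 5 | count := -8 | (abs(total) < (base * count)): true | count := 8 | result := 0 | iter idx=0: | result := 24 | iter idx=1: | result := 48 | iter idx=2: | result := 72 | delta := 1 | delta := 67 | iter turn=0: | delta := 65 | iter turn=1: | delta := 63 | delta := 67 | iter turn=0: | delta := 65 | iter turn=1: | delta := 63 | delta := 67 | iter turn=0: | delta := 65 | iter turn=1: | delta := 63 | delta := 67 | iter turn=0: | delta := 65 | iter turn=1: | delta := 63 | result 8 — matching result 8.
An exhaustive pass over the 72 declared inputs shows identical outputs.
verdict: equivalent


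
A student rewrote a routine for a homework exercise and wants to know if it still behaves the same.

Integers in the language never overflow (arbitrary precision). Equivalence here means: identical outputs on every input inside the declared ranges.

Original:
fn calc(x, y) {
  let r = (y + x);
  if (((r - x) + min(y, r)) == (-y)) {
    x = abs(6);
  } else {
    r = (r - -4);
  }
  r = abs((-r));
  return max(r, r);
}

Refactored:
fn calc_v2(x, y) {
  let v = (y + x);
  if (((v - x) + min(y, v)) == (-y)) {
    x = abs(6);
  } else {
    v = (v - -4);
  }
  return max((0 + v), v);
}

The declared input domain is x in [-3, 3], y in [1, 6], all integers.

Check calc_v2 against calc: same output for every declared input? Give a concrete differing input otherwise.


These are not equivalent — on x=-3, y=1 the outputs split (2 vs -2).
calc: r becomes -2; next (((r - x) + min(y, r)) == (-y)) evaluates to true; next x becomes 6; next r becomes 2; next final value 2
calc_v2: v becomes -2; next (((v - x) + min(y, v)) == (-y)) evaluates to true; next x becomes 6; next final value -2
verdict: not equivalent; witness: x=-3, y=1


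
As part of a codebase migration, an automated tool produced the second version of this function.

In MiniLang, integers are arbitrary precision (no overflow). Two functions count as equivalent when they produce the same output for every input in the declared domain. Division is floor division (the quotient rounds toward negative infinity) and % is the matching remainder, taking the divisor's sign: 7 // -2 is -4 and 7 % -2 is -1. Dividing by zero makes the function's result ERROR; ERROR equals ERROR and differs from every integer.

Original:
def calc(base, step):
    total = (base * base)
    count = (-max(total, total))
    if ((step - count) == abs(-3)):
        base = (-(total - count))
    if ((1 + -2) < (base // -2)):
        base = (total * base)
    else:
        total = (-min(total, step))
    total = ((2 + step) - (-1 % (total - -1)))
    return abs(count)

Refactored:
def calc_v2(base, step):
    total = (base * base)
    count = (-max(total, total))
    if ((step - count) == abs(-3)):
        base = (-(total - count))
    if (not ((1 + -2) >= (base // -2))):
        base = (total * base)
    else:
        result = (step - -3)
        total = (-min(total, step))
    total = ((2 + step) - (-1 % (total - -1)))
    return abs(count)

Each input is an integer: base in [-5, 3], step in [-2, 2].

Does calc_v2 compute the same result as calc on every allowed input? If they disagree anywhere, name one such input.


Equivalent — the differences include statement counts differ, constant usage differs, local variable names differ, comparison usage differs, arithmetic usage differs, boolean connective usage differs, yet no declared input distinguishes the two.
Tracing base=-1, step=-2: calc: total becomes 1; next count becomes -1; next ((step - count) == abs(-3)) evaluates to false; next ((1 + -2) < (base // -2)) evaluates to true; next base becomes -1; next total becomes -1; next final value 1 | calc_v2: total becomes 1; next count becomes -1; next ((step - count) == abs(-3)) evaluates to false; next (not ((1 + -2) >= (base // -2))) evaluates to true; next base becomes -1; next total becomes -1; next final value 1 — matching result 1.
Checked all 45 inputs in the declared domain: the outputs agree on every one.
verdict: equivalent


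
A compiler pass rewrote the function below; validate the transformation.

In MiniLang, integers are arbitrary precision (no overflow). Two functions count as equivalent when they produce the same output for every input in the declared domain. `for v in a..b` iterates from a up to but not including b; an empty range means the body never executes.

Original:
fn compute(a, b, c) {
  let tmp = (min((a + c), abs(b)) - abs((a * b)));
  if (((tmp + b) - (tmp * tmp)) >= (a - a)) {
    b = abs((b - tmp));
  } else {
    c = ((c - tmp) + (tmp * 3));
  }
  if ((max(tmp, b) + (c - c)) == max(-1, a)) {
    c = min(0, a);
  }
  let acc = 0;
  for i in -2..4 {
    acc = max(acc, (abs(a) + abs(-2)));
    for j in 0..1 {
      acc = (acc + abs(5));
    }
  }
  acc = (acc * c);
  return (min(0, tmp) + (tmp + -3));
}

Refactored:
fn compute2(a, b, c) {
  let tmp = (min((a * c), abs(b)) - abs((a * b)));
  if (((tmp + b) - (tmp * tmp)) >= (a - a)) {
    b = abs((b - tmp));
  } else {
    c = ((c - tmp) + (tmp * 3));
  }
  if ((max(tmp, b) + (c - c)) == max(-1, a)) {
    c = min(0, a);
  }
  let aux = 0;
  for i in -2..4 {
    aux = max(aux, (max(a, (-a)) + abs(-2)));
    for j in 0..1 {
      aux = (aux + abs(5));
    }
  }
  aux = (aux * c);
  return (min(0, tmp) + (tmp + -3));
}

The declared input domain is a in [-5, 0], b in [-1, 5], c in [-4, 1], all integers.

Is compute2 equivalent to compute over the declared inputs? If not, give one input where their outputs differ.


These are not equivalent — on a=-5, b=-1, c=-4 the outputs split (-31 vs -11).
compute: tmp=-14, then (((tmp + b) - (tmp * tmp)) >= (a - a)) is false, then c=-32, then ((max(tmp, b) + (c - c)) == max(-1, a)) is true, then c=-5, then acc=0, then (i=-2), then acc=7, then (j=0), then acc=12, then (i=-1), then acc=12, then (j=0), then acc=17, then (i=0), then acc=17, then (j=0), then acc=22, then (i=1), then acc=22, then (j=0), then acc=27, then (i=2), then acc=27, then (j=0), then acc=32, then (i=3), then acc=32, then (j=0), then acc=37, then acc=-185, then returns -31
compute2: tmp=-4, then (((tmp + b) - (tmp * tmp)) >= (a - a)) is false, then c=-12, then ((max(tmp, b) + (c - c)) == max(-1, a)) is true, then c=-5, then aux=0, then (i=-2), then aux=7, then (j=0), then aux=12, then (i=-1), then aux=12, then (j=0), then aux=17, then (i=0), then aux=17, then (j=0), then aux=22, then (i=1), then aux=22, then (j=0), then aux=27, then (i=2), then aux=27, then (j=0), then aux=32, then (i=3), then aux=32, then (j=0), then aux=37, then aux=-185, then returns -11
verdict: not equivalent; witness: a=-5, b=-1, c=-4


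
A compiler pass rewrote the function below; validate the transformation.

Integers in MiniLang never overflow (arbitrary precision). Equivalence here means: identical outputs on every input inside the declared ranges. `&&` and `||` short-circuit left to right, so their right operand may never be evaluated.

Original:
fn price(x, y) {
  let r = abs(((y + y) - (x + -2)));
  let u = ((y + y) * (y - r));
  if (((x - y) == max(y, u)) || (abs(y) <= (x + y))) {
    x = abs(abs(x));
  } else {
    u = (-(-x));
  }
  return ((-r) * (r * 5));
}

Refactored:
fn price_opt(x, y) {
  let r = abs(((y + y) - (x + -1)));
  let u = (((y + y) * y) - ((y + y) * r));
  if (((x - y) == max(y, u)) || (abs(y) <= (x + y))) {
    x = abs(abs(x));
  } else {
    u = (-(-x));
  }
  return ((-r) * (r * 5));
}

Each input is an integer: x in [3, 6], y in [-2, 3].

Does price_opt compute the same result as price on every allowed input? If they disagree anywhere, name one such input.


These are not equivalent — on x=3, y=-2 the outputs split (-125 vs -180).
price: r := 5 | u := 28 | (((x - y) == max(y, u)) || (abs(y) <= (x + y))): false | u := 3 | result -125
price_opt: r := 6 | u := 32 | (((x - y) == max(y, u)) || (abs(y) <= (x + y))): false | u := 3 | result -180
verdict: not equivalent; witness: x=3, y=-2


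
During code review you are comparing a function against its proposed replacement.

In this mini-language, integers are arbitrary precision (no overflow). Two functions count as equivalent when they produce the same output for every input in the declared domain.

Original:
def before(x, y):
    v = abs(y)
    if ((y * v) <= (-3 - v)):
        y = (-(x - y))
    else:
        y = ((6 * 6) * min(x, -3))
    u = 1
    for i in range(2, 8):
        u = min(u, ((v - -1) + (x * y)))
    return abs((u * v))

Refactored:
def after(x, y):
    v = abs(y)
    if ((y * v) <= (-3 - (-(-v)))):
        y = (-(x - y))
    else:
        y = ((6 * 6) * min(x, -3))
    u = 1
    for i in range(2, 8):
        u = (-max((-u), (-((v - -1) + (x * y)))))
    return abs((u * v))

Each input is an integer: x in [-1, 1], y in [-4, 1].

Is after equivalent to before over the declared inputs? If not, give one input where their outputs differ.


Changes here: min/max/abs usage differs; the full 18-point sweep finds no disagreement.
verdict: equivalent


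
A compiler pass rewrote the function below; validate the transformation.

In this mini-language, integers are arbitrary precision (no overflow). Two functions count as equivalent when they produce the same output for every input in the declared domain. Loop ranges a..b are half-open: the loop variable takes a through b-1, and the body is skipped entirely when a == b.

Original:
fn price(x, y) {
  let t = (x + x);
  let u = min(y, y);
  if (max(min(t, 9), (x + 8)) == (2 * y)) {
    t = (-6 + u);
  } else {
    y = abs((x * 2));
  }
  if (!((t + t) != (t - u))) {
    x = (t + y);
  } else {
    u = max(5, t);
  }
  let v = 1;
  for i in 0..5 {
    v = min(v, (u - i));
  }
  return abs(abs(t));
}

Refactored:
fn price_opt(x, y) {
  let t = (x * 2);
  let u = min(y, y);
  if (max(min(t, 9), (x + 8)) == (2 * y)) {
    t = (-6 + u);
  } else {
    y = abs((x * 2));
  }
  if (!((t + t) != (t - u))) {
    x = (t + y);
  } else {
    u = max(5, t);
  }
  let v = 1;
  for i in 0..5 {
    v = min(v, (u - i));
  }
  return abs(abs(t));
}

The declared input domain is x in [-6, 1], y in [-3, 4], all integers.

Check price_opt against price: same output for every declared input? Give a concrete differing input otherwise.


Differences: arithmetic usage differs, plus constant usage differs — yet all 64 inputs agree.
verdict: equivalent


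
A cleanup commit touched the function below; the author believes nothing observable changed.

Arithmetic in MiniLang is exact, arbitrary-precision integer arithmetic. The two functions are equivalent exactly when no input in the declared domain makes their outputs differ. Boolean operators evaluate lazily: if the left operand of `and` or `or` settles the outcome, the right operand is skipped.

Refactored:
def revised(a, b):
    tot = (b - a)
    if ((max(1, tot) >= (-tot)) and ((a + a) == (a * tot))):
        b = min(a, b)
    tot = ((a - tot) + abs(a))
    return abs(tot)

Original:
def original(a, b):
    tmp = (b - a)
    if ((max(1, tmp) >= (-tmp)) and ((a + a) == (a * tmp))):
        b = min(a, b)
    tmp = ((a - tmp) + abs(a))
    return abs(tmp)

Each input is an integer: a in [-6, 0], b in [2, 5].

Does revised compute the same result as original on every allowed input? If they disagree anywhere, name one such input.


Although local variable names differ, 28/28 inputs agree.
verdict: equivalent


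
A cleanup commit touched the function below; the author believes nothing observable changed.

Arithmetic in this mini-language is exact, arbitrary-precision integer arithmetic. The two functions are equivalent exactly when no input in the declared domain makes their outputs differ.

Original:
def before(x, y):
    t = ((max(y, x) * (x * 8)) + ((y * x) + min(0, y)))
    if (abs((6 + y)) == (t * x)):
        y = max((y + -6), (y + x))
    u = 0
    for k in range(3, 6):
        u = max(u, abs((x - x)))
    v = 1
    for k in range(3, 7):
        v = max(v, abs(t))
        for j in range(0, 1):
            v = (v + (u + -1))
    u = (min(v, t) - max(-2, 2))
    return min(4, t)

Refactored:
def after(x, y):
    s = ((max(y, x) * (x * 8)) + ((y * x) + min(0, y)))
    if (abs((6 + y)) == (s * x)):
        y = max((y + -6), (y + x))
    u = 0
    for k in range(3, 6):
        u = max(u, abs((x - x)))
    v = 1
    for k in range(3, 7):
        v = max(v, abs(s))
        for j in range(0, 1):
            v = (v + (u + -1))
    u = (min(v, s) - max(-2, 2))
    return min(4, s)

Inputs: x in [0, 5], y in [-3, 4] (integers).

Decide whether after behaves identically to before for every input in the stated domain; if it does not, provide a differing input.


Changes here: local variable names differ; the full 48-point sweep finds no disagreement.
verdict: equivalent
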